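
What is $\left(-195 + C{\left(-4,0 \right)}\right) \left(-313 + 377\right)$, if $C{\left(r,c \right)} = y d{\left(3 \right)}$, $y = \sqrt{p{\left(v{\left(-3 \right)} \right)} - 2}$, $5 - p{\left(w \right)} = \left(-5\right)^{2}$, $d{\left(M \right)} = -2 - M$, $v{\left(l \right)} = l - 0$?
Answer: $-12480 - 320 i \sqrt{22} \approx -12480.0 - 1500.9 i$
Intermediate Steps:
$v{\left(l \right)} = l$ ($v{\left(l \right)} = l + 0 = l$)
$p{\left(w \right)} = -20$ ($p{\left(w \right)} = 5 - \left(-5\right)^{2} = 5 - 25 = -20$)
$y = i \sqrt{22}$ ($y = \sqrt{-20 - 2} = \sqrt{-22} = i \sqrt{22} \approx 4.6904 i$)
$C{\left(r,c \right)} = - 5 i \sqrt{22}$ ($C{\left(r,c \right)} = i \sqrt{22} \left(-2 - 3\right) = i \sqrt{22} \left(-5\right) = - 5 i \sqrt{22}$)
$\left(-195 + C{\left(-4,0 \right)}\right) \left(-313 + 377\right) = \left(-195 - 5 i \sqrt{22}\right) \left(-313 + 377\right) = \left(-195 - 5 i \sqrt{22}\right) 64 = -12480 - 320 i \sqrt{22}$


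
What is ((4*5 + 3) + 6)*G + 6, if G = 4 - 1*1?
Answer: 93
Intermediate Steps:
G = 3 (G = 4 - 1 = 3)
((4*5 + 3) + 6)*G + 6 = ((4*5 + 3) + 6)*3 + 6 = ((20 + 3) + 6)*3 + 6 = (23 + 6)*3 + 6 = 29*3 + 6 = 87 + 6 = 93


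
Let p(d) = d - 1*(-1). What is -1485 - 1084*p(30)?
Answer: -35089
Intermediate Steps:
p(d) = 1 + d (p(d) = d + 1 = 1 + d)
-1485 - 1084*p(30) = -1485 - 1084*(1 + 30) = -1485 - 1084*31 = -1485 - 33604 = -35089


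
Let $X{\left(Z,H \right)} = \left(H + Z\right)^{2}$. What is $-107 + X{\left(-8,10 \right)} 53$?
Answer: $105$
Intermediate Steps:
$-107 + X{\left(-8,10 \right)} 53 = -107 + \left(10 - 8\right)^{2} \cdot 53 = -107 + 2^{2} \cdot 53 = -107 + 4 \cdot 53 = -107 + 212 = 105$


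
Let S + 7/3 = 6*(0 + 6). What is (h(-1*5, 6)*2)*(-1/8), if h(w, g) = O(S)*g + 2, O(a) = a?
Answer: -51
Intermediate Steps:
S = 101/3 (S = -7/3 + 6*(0 + 6) = -7/3 + 6*6 = -7/3 + 36 = 101/3 ≈ 33.667)
h(w, g) = 2 + 101*g/3 (h(w, g) = 101*g/3 + 2 = 2 + 101*g/3)
(h(-1*5, 6)*2)*(-1/8) = ((2 + (101/3)*6)*2)*(-1/8) = ((2 + 202)*2)*(-1/8) = (204*2)*(-1*⅛) = 408*(-⅛) = -51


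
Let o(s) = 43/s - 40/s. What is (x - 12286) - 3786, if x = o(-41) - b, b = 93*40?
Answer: -811475/41 ≈ -19792.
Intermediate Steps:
o(s) = 3/s
b = 3720
x = -152523/41 (x = 3/(-41) - 1*3720 = 3*(-1/41) - 3720 = -3/41 - 3720 = -152523/41 ≈ -3720.1)
(x - 12286) - 3786 = (-152523/41 - 12286) - 3786 = -656249/41 - 3786 = -811475/41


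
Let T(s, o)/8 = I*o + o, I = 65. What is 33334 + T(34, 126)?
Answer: 99862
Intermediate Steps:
T(s, o) = 528*o (T(s, o) = 8*(65*o + o) = 8*(66*o) = 528*o)
33334 + T(34, 126) = 33334 + 528*126 = 33334 + 66528 = 99862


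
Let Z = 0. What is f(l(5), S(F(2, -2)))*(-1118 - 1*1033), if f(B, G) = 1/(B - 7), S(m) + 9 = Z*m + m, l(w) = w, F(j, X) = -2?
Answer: 2151/2 ≈ 1075.5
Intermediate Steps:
S(m) = -9 + m (S(m) = -9 + (0*m + m) = -9 + (0 + m) = -9 + m)
f(B, G) = 1/(-7 + B)
f(l(5), S(F(2, -2)))*(-1118 - 1*1033) = (-1118 - 1*1033)/(-7 + 5) = (-1118 - 1033)/(-2) = -½*(-2151) = 2151/2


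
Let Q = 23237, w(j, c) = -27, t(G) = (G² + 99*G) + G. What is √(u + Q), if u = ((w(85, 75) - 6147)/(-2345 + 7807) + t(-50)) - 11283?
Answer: √70502914297/2731 ≈ 97.226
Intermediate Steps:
t(G) = G² + 100*G
u = -37644460/2731 (u = ((-27 - 6147)/(-2345 + 7807) - 50*(100 - 50)) - 11283 = (-6174/5462 - 50*50) - 11283 = (-6174*1/5462 - 2500) - 11283 = (-3087/2731 - 2500) - 11283 = -6830587/2731 - 11283 = -37644460/2731 ≈ -13784.)
√(u + Q) = √(-37644460/2731 + 23237) = √(25815787/2731) = √70502914297/2731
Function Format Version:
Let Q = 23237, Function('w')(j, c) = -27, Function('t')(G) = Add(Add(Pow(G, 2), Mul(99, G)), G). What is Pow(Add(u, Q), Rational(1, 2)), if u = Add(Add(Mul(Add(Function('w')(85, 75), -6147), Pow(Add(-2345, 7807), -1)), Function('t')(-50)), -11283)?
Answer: Mul(Rational(1, 2731), Pow(70502914297, Rational(1, 2))) ≈ 97.226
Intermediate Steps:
Function('t')(G) = Add(Pow(G, 2), Mul(100, G))
u = Rational(-37644460, 2731) (u = Add(Add(Mul(Add(-27, -6147), Pow(Add(-2345, 7807), -1)), Mul(-50, Add(100, -50))), -11283) = Add(Add(Mul(-6174, Pow(5462, -1)), Mul(-50, 50)), -11283) = Add(Add(Mul(-6174, Rational(1, 5462)), -2500), -11283) = Add(Add(Rational(-3087, 2731), -2500), -11283) = Add(Rational(-6830587, 2731), -11283) = Rational(-37644460, 2731) ≈ -13784.)
Pow(Add(u, Q), Rational(1, 2)) = Pow(Add(Rational(-37644460, 2731), 23237), Rational(1, 2)) = Pow(Rational(25815787, 2731), Rational(1, 2)) = Mul(Rational(1, 2731), Pow(70502914297, Rational(1, 2)))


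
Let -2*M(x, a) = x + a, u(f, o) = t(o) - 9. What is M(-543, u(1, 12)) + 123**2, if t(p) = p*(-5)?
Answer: 15435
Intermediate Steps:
t(p) = -5*p
u(f, o) = -9 - 5*o (u(f, o) = -5*o - 9 = -9 - 5*o)
M(x, a) = -a/2 - x/2 (M(x, a) = -(x + a)/2 = -(a + x)/2 = -a/2 - x/2)
M(-543, u(1, 12)) + 123**2 = (-(-9 - 5*12)/2 - 1/2*(-543)) + 123**2 = (-(-9 - 60)/2 + 543/2) + 15129 = (-1/2*(-69) + 543/2) + 15129 = (69/2 + 543/2) + 15129 = 306 + 15129 = 15435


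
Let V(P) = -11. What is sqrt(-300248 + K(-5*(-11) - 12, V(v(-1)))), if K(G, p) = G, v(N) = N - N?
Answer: I*sqrt(300205) ≈ 547.91*I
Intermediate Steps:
v(N) = 0
sqrt(-300248 + K(-5*(-11) - 12, V(v(-1)))) = sqrt(-300248 + (-5*(-11) - 12)) = sqrt(-300248 + (55 - 12)) = sqrt(-300248 + 43) = sqrt(-300205) = I*sqrt(300205)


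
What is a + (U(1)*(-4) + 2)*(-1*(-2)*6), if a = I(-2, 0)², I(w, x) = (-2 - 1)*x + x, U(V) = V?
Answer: -24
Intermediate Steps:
I(w, x) = -2*x (I(w, x) = -3*x + x = -2*x)
a = 0 (a = (-2*0)² = 0² = 0)
a + (U(1)*(-4) + 2)*(-1*(-2)*6) = 0 + (1*(-4) + 2)*(-1*(-2)*6) = 0 + (-4 + 2)*(2*6) = 0 - 2*12 = 0 - 24 = -24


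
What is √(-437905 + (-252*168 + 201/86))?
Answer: 5*I*√142073806/86 ≈ 692.99*I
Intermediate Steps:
√(-437905 + (-252*168 + 201/86)) = √(-437905 + (-42336 + 201*(1/86))) = √(-437905 + (-42336 + 201/86)) = √(-437905 - 3640695/86) = √(-41300525/86) = 5*I*√142073806/86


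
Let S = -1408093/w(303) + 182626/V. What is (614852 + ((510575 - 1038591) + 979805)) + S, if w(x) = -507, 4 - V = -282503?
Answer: 17019333117438/15914561 ≈ 1.0694e+6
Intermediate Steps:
V = 282507 (V = 4 - 1*(-282503) = 4 + 282503 = 282507)
S = 44209857837/15914561 (S = -1408093/(-507) + 182626/282507 = -1408093*(-1/507) + 182626*(1/282507) = 1408093/507 + 182626/282507 = 44209857837/15914561 ≈ 2777.9)
(614852 + ((510575 - 1038591) + 979805)) + S = (614852 + ((510575 - 1038591) + 979805)) + 44209857837/15914561 = (614852 + (-528016 + 979805)) + 44209857837/15914561 = (614852 + 451789) + 44209857837/15914561 = 1066641 + 44209857837/15914561 = 17019333117438/15914561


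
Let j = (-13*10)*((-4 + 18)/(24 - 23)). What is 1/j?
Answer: -1/1820 ≈ -0.00054945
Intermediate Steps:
j = -1820 (j = -1820/1 = -1820 ≈ -1820.0)
1/j = 1/(-1820) = -1/1820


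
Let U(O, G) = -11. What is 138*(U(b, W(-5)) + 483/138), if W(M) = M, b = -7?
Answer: -1035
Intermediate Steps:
138*(U(b, W(-5)) + 483/138) = 138*(-11 + 483/138) = 138*(-11 + 483*(1/138)) = 138*(-11 + 7/2) = 138*(-15/2) = -1035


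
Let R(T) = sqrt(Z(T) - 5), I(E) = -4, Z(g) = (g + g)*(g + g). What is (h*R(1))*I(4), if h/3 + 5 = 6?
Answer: -12*I ≈ -12.0*I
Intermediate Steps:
Z(g) = 4*g**2 (Z(g) = (2*g)*(2*g) = 4*g**2)
h = 3 (h = -15 + 3*6 = -15 + 18 = 3)
R(T) = sqrt(-5 + 4*T**2) (R(T) = sqrt(4*T**2 - 5) = sqrt(-5 + 4*T**2))
(h*R(1))*I(4) = (3*sqrt(-5 + 4*1**2))*(-4) = (3*sqrt(-5 + 4*1))*(-4) = (3*sqrt(-5 + 4))*(-4) = (3*sqrt(-1))*(-4) = (3*I)*(-4) = -12*I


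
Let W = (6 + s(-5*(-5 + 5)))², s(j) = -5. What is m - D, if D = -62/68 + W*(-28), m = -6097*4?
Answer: -828209/34 ≈ -24359.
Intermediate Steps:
W = 1 (W = (6 - 5)² = 1² = 1)
m = -24388
D = -983/34 (D = -62/68 + 1*(-28) = -62*1/68 - 28 = -31/34 - 28 = -983/34 ≈ -28.912)
m - D = -24388 - 1*(-983/34) = -24388 + 983/34 = -828209/34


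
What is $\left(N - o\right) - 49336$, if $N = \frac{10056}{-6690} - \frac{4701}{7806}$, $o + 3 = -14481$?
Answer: $- \frac{101119776117}{2901230} \approx -34854.0$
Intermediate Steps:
$o = -14484$ ($o = -3 - 14481 = -14484$)
$N = - \frac{6108157}{2901230}$ ($N = 10056 \left(- \frac{1}{6690}\right) - \frac{1567}{2602} = - \frac{1676}{1115} - \frac{1567}{2602} = - \frac{6108157}{2901230} \approx -2.1054$)
$\left(N - o\right) - 49336 = \left(- \frac{6108157}{2901230} - -14484\right) - 49336 = \left(- \frac{6108157}{2901230} + 14484\right) - 49336 = \frac{42015307163}{2901230} - 49336 = - \frac{101119776117}{2901230}$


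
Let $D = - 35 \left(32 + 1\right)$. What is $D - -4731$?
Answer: $3576$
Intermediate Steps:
$D = -1155$ ($D = \left(-35\right) 33 = -1155$)
$D - -4731 = -1155 - -4731 = -1155 + 4731 = 3576$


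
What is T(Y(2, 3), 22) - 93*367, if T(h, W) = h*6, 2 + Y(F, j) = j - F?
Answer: -34137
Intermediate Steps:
Y(F, j) = -2 + j - F (Y(F, j) = -2 + (j - F) = -2 + j - F)
T(h, W) = 6*h
T(Y(2, 3), 22) - 93*367 = 6*(-2 + 3 - 1*2) - 93*367 = 6*(-2 + 3 - 2) - 34131 = 6*(-1) - 34131 = -6 - 34131 = -34137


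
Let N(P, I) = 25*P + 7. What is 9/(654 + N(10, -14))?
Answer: 9/911 ≈ 0.0098792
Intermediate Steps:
N(P, I) = 7 + 25*P
9/(654 + N(10, -14)) = 9/(654 + (7 + 25*10)) = 9/(654 + (7 + 250)) = 9/(654 + 257) = 9/911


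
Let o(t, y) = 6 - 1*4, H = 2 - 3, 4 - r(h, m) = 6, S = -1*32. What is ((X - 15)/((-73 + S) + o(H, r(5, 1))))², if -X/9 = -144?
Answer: 1640961/10609 ≈ 154.68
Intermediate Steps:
S = -32
r(h, m) = -2 (r(h, m) = 4 - 1*6 = 4 - 6 = -2)
X = 1296 (X = -9*(-144) = 1296)
H = -1
o(t, y) = 2 (o(t, y) = 6 - 4 = 2)
((X - 15)/((-73 + S) + o(H, r(5, 1))))² = ((1296 - 15)/((-73 - 32) + 2))² = (1281/(-105 + 2))² = (1281/(-103))² = (1281*(-1/103))² = (-1281/103)² = 1640961/10609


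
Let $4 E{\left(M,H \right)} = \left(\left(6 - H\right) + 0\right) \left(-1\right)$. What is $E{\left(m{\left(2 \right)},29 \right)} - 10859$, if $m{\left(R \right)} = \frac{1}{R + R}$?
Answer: $- \frac{43413}{4} \approx -10853.0$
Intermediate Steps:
$m{\left(R \right)} = \frac{1}{2 R}$
$E{\left(M,H \right)} = - \frac{3}{2} + \frac{H}{4}$ ($E{\left(M,H \right)} = \frac{\left(\left(6 - H\right) + 0\right) \left(-1\right)}{4} = \frac{\left(6 - H\right) \left(-1\right)}{4} = \frac{-6 + H}{4} = - \frac{3}{2} + \frac{H}{4}$)
$E{\left(m{\left(2 \right)},29 \right)} - 10859 = \left(- \frac{3}{2} + \frac{1}{4} \cdot 29\right) - 10859 = \left(- \frac{3}{2} + \frac{29}{4}\right) - 10859 = \frac{23}{4} - 10859 = - \frac{43413}{4}$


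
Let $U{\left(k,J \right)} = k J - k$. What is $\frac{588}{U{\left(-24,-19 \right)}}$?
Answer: $\frac{49}{40} \approx 1.225$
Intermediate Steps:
$U{\left(k,J \right)} = - k + J k$ ($U{\left(k,J \right)} = J k - k = - k + J k$)
$\frac{588}{U{\left(-24,-19 \right)}} = \frac{588}{\left(-24\right) \left(-1 - 19\right)} = \frac{588}{\left(-24\right) \left(-20\right)} = \frac{588}{480} = 588 \cdot \frac{1}{480} = \frac{49}{40}$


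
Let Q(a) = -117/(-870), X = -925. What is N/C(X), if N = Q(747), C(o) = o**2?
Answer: 39/248131250 ≈ 1.5717e-7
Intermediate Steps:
Q(a) = 39/290 (Q(a) = -117*(-1/870) = 39/290)
N = 39/290 ≈ 0.13448
N/C(X) = 39/(290*((-925)**2)) = (39/290)/855625 = (39/290)*(1/855625) = 39/248131250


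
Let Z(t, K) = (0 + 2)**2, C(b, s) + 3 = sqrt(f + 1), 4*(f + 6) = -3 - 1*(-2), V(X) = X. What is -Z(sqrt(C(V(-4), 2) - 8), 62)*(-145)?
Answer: 580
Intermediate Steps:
f = -25/4 (f = -6 + (-3 - 1*(-2))/4 = -6 + (-3 + 2)/4 = -6 + (1/4)*(-1) = -6 - 1/4 = -25/4 ≈ -6.2500)
C(b, s) = -3 + I*sqrt(21)/2 (C(b, s) = -3 + sqrt(-25/4 + 1) = -3 + sqrt(-21/4) = -3 + I*sqrt(21)/2)
Z(t, K) = 4 (Z(t, K) = 2**2 = 4)
-Z(sqrt(C(V(-4), 2) - 8), 62)*(-145) = -4*(-145) = -1*(-580) = 580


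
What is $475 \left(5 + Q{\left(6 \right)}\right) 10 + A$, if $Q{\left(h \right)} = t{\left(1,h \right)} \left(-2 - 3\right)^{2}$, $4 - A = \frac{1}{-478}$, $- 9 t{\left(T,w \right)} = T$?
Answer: $\frac{45427217}{4302} \approx 10560.0$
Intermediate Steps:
$t{\left(T,w \right)} = - \frac{T}{9}$
$A = \frac{1913}{478}$ ($A = 4 - \frac{1}{-478} = 4 - - \frac{1}{478} = 4 + \frac{1}{478} = \frac{1913}{478} \approx 4.0021$)
$Q{\left(h \right)} = - \frac{25}{9}$ ($Q{\left(h \right)} = \left(- \frac{1}{9}\right) 1 \left(-2 - 3\right)^{2} = - \frac{\left(-5\right)^{2}}{9} = \left(- \frac{1}{9}\right) 25 = - \frac{25}{9}$)
$475 \left(5 + Q{\left(6 \right)}\right) 10 + A = 475 \left(5 - \frac{25}{9}\right) 10 + \frac{1913}{478} = 475 \cdot \frac{20}{9} \cdot 10 + \frac{1913}{478} = 475 \cdot \frac{200}{9} + \frac{1913}{478} = \frac{95000}{9} + \frac{1913}{478} = \frac{45427217}{4302}$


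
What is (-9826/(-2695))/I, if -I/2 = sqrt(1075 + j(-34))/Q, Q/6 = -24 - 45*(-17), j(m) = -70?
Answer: -7281066*sqrt(1005)/902825 ≈ -255.67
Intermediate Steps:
Q = 4446 (Q = 6*(-24 - 45*(-17)) = 6*(-24 + 765) = 6*741 = 4446)
I = -sqrt(1005)/2223 (I = -2*sqrt(1075 - 70)/4446 = -2*sqrt(1005)/4446 = -sqrt(1005)/2223 ≈ -0.014261)
(-9826/(-2695))/I = (-9826/(-2695))/((-sqrt(1005)/2223)) = (-9826*(-1/2695))*(-741*sqrt(1005)/335) = 9826*(-741*sqrt(1005)/335)/2695 = -7281066*sqrt(1005)/902825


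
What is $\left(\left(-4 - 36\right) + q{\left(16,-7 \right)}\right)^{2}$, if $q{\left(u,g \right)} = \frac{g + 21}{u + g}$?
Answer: $\frac{119716}{81} \approx 1478.0$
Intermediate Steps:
$q{\left(u,g \right)} = \frac{21 + g}{g + u}$
$\left(\left(-4 - 36\right) + q{\left(16,-7 \right)}\right)^{2} = \left(\left(-4 - 36\right) + \frac{21 - 7}{-7 + 16}\right)^{2} = \left(\left(-4 - 36\right) + \frac{1}{9} \cdot 14\right)^{2} = \left(-40 + \frac{1}{9} \cdot 14\right)^{2} = \left(-40 + \frac{14}{9}\right)^{2} = \left(- \frac{346}{9}\right)^{2} = \frac{119716}{81}$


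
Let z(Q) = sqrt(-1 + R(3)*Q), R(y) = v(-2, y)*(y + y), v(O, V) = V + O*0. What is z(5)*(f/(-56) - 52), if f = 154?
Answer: -219*sqrt(89)/4 ≈ -516.51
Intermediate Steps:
v(O, V) = V (v(O, V) = V + 0 = V)
R(y) = 2*y**2 (R(y) = y*(y + y) = y*(2*y) = 2*y**2)
z(Q) = sqrt(-1 + 18*Q) (z(Q) = sqrt(-1 + (2*3**2)*Q) = sqrt(-1 + (2*9)*Q) = sqrt(-1 + 18*Q))
z(5)*(f/(-56) - 52) = sqrt(-1 + 18*5)*(154/(-56) - 52) = sqrt(-1 + 90)*(154*(-1/56) - 52) = sqrt(89)*(-11/4 - 52) = sqrt(89)*(-219/4) = -219*sqrt(89)/4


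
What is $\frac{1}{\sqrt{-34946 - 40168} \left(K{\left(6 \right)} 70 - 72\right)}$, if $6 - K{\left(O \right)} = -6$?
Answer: $- \frac{i \sqrt{8346}}{19229184} \approx - 4.7509 \cdot 10^{-6} i$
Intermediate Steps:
$K{\left(O \right)} = 12$ ($K{\left(O \right)} = 6 - -6 = 6 + 6 = 12$)
$\frac{1}{\sqrt{-34946 - 40168} \left(K{\left(6 \right)} 70 - 72\right)} = \frac{1}{\sqrt{-34946 - 40168} \left(12 \cdot 70 - 72\right)} = \frac{1}{\sqrt{-75114} \left(840 - 72\right)} = \frac{1}{3 i \sqrt{8346} \cdot 768} = - \frac{i \sqrt{8346}}{25038} \cdot \frac{1}{768} = - \frac{i \sqrt{8346}}{19229184}$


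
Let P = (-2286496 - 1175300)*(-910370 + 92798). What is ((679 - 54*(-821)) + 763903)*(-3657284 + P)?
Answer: 2289445689859601648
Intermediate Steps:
P = 2830267479312 (P = -3461796*(-817572) = 2830267479312)
((679 - 54*(-821)) + 763903)*(-3657284 + P) = ((679 - 54*(-821)) + 763903)*(-3657284 + 2830267479312) = ((679 + 44334) + 763903)*2830263822028 = (45013 + 763903)*2830263822028 = 808916*2830263822028 = 2289445689859601648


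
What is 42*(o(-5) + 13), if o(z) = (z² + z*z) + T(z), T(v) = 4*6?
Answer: 3654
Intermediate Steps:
T(v) = 24
o(z) = 24 + 2*z² (o(z) = (z² + z*z) + 24 = (z² + z²) + 24 = 2*z² + 24 = 24 + 2*z²)
42*(o(-5) + 13) = 42*((24 + 2*(-5)²) + 13) = 42*((24 + 2*25) + 13) = 42*((24 + 50) + 13) = 42*(74 + 13) = 42*87 = 3654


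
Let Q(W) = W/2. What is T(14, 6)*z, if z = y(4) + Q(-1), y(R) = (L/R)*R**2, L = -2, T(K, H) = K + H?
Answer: -170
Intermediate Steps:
T(K, H) = H + K
Q(W) = W/2 (Q(W) = W*(1/2) = W/2)
y(R) = -2*R (y(R) = (-2/R)*R**2 = -2*R)
z = -17/2 (z = -2*4 + (1/2)*(-1) = -8 - 1/2 = -17/2 ≈ -8.5000)
T(14, 6)*z = (6 + 14)*(-17/2) = 20*(-17/2) = -170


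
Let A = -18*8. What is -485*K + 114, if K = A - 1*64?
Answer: 100994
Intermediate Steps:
A = -144
K = -208 (K = -144 - 1*64 = -144 - 64 = -208)
-485*K + 114 = -485*(-208) + 114 = 100880 + 114 = 100994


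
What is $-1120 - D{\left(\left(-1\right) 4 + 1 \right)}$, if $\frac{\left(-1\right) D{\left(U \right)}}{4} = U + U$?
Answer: $-1144$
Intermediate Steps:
$D{\left(U \right)} = - 8 U$ ($D{\left(U \right)} = - 4 \left(U + U\right) = - 4 \cdot 2 U = - 8 U$)
$-1120 - D{\left(\left(-1\right) 4 + 1 \right)} = -1120 - - 8 \left(\left(-1\right) 4 + 1\right) = -1120 - - 8 \left(-4 + 1\right) = -1120 - \left(-8\right) \left(-3\right) = -1120 - 24 = -1144$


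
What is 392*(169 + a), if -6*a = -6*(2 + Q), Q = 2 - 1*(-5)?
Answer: 69776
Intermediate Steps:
Q = 7 (Q = 2 + 5 = 7)
a = 9 (a = -(-1)*(2 + 7) = -(-1)*9 = -⅙*(-54) = 9)
392*(169 + a) = 392*(169 + 9) = 392*178 = 69776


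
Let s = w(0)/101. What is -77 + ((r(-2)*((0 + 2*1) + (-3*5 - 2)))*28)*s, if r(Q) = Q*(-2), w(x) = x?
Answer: -77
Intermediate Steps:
r(Q) = -2*Q
s = 0 (s = 0/101 = 0*(1/101) = 0)
-77 + ((r(-2)*((0 + 2*1) + (-3*5 - 2)))*28)*s = -77 + (((-2*(-2))*((0 + 2*1) + (-3*5 - 2)))*28)*0 = -77 + ((4*((0 + 2) + (-15 - 2)))*28)*0 = -77 + ((4*(2 - 17))*28)*0 = -77 + ((4*(-15))*28)*0 = -77 - 60*28*0 = -77 - 1680*0 = -77 + 0 = -77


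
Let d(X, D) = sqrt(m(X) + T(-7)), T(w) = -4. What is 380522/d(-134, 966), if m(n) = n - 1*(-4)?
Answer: -190261*I*sqrt(134)/67 ≈ -32872.0*I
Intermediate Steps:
m(n) = 4 + n (m(n) = n + 4 = 4 + n)
d(X, D) = sqrt(X) (d(X, D) = sqrt((4 + X) - 4) = sqrt(X))
380522/d(-134, 966) = 380522/(sqrt(-134)) = 380522/((I*sqrt(134))) = 380522*(-I*sqrt(134)/134) = -190261*I*sqrt(134)/67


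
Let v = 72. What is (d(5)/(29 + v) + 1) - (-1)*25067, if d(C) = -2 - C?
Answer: 2531861/101 ≈ 25068.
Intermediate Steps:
(d(5)/(29 + v) + 1) - (-1)*25067 = ((-2 - 1*5)/(29 + 72) + 1) - (-1)*25067 = ((-2 - 5)/101 + 1) - 1*(-25067) = (-7*1/101 + 1) + 25067 = (-7/101 + 1) + 25067 = 94/101 + 25067 = 2531861/101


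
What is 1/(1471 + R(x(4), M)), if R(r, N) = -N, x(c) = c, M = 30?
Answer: 1/1441 ≈ 0.00069396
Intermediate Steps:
1/(1471 + R(x(4), M)) = 1/(1471 - 1*30) = 1/(1471 - 30) = 1/1441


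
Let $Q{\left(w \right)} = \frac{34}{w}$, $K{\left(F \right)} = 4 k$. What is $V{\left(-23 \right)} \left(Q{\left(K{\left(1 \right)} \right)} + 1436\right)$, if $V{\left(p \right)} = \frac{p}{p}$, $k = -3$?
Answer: $\frac{8599}{6} \approx 1433.2$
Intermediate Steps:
$K{\left(F \right)} = -12$ ($K{\left(F \right)} = 4 \left(-3\right) = -12$)
$V{\left(p \right)} = 1$
$V{\left(-23 \right)} \left(Q{\left(K{\left(1 \right)} \right)} + 1436\right) = 1 \left(\frac{34}{-12} + 1436\right) = 1 \left(34 \left(- \frac{1}{12}\right) + 1436\right) = 1 \left(- \frac{17}{6} + 1436\right) = 1 \cdot \frac{8599}{6} = \frac{8599}{6}$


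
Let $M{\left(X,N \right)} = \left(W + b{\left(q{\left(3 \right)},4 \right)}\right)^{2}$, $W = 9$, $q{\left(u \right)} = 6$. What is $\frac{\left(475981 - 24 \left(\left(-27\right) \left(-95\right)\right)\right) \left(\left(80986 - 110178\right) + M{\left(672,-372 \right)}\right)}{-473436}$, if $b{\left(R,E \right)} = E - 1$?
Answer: $\frac{3009525302}{118359} \approx 25427.0$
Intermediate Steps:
$b{\left(R,E \right)} = -1 + E$ ($b{\left(R,E \right)} = E - 1 = -1 + E$)
$M{\left(X,N \right)} = 144$ ($M{\left(X,N \right)} = \left(9 + \left(-1 + 4\right)\right)^{2} = \left(9 + 3\right)^{2} = 12^{2} = 144$)
$\frac{\left(475981 - 24 \left(\left(-27\right) \left(-95\right)\right)\right) \left(\left(80986 - 110178\right) + M{\left(672,-372 \right)}\right)}{-473436} = \frac{\left(475981 - 24 \left(\left(-27\right) \left(-95\right)\right)\right) \left(\left(80986 - 110178\right) + 144\right)}{-473436} = \left(475981 - 61560\right) \left(-29192 + 144\right) \left(- \frac{1}{473436}\right) = \left(475981 - 61560\right) \left(-29048\right) \left(- \frac{1}{473436}\right) = 414421 \left(-29048\right) \left(- \frac{1}{473436}\right) = \left(-12038101208\right) \left(- \frac{1}{473436}\right) = \frac{3009525302}{118359}$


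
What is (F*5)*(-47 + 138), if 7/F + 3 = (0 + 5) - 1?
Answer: 3185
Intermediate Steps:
F = 7 (F = 7/(-3 + ((0 + 5) - 1)) = 7/(-3 + (5 - 1)) = 7/(-3 + 4) = 7/1 = 7*1 = 7)
(F*5)*(-47 + 138) = (7*5)*(-47 + 138) = 35*91 = 3185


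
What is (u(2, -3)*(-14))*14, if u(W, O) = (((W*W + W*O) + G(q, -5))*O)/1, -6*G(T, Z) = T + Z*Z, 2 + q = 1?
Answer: -3528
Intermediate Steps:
q = -1 (q = -2 + 1 = -1)
G(T, Z) = -T/6 - Z**2/6 (G(T, Z) = -(T + Z*Z)/6 = -(T + Z**2)/6 = -T/6 - Z**2/6)
u(W, O) = O*(-4 + W**2 + O*W) (u(W, O) = (((W*W + W*O) + (-1/6*(-1) - 1/6*(-5)**2))*O)/1 = (((W**2 + O*W) + (1/6 - 1/6*25))*O)*1 = (((W**2 + O*W) + (1/6 - 25/6))*O)*1 = (((W**2 + O*W) - 4)*O)*1 = ((-4 + W**2 + O*W)*O)*1 = (O*(-4 + W**2 + O*W))*1 = O*(-4 + W**2 + O*W))
(u(2, -3)*(-14))*14 = (-3*(-4 + 2**2 - 3*2)*(-14))*14 = (-3*(-4 + 4 - 6)*(-14))*14 = (-3*(-6)*(-14))*14 = (18*(-14))*14 = -252*14 = -3528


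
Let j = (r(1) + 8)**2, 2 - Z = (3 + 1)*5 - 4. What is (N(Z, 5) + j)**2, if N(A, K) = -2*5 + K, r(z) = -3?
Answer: 400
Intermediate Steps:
Z = -14 (Z = 2 - ((3 + 1)*5 - 4) = 2 - (4*5 - 4) = 2 - (20 - 4) = 2 - 1*16 = 2 - 16 = -14)
N(A, K) = -10 + K
j = 25 (j = (-3 + 8)**2 = 5**2 = 25)
(N(Z, 5) + j)**2 = ((-10 + 5) + 25)**2 = (-5 + 25)**2 = 20**2 = 400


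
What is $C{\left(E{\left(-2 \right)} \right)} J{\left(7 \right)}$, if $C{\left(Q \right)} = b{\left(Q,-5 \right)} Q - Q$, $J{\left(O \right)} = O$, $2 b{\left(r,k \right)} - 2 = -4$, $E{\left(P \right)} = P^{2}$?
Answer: $-56$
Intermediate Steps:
$b{\left(r,k \right)} = -1$ ($b{\left(r,k \right)} = 1 + \frac{1}{2} \left(-4\right) = 1 - 2 = -1$)
$C{\left(Q \right)} = - 2 Q$ ($C{\left(Q \right)} = - Q - Q = - 2 Q$)
$C{\left(E{\left(-2 \right)} \right)} J{\left(7 \right)} = - 2 \left(-2\right)^{2} \cdot 7 = \left(-2\right) 4 \cdot 7 = \left(-8\right) 7 = -56$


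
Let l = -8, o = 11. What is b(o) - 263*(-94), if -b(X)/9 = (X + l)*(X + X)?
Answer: 24128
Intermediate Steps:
b(X) = -18*X*(-8 + X) (b(X) = -9*(X - 8)*(X + X) = -9*(-8 + X)*2*X = -18*X*(-8 + X))
b(o) - 263*(-94) = 18*11*(8 - 1*11) - 263*(-94) = 18*11*(8 - 11) + 24722 = 18*11*(-3) + 24722 = -594 + 24722 = 24128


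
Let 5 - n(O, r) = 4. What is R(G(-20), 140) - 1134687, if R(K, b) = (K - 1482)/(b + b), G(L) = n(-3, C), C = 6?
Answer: -317713841/280 ≈ -1.1347e+6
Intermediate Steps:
n(O, r) = 1 (n(O, r) = 5 - 1*4 = 5 - 4 = 1)
G(L) = 1
R(K, b) = (-1482 + K)/(2*b) (R(K, b) = (-1482 + K)/((2*b)) = (-1482 + K)*(1/(2*b)) = (-1482 + K)/(2*b))
R(G(-20), 140) - 1134687 = (½)*(-1482 + 1)/140 - 1134687 = (½)*(1/140)*(-1481) - 1134687 = -1481/280 - 1134687 = -317713841/280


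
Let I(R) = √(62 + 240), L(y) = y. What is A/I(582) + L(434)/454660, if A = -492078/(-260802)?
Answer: 217/227330 + 82013*√302/13127034 ≈ 0.10953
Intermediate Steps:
I(R) = √302
A = 82013/43467 (A = -492078*(-1/260802) = 82013/43467 ≈ 1.8868)
A/I(582) + L(434)/454660 = 82013/(43467*(√302)) + 434/454660 = 82013*(√302/302)/43467 + 434*(1/454660) = 82013*√302/13127034 + 217/227330 = 217/227330 + 82013*√302/13127034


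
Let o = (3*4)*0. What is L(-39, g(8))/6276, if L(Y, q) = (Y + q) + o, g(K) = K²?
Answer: 25/6276 ≈ 0.0039834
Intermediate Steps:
o = 0 (o = 12*0 = 0)
L(Y, q) = Y + q (L(Y, q) = (Y + q) + 0 = Y + q)
L(-39, g(8))/6276 = (-39 + 8²)/6276 = (-39 + 64)*(1/6276) = 25*(1/6276) = 25/6276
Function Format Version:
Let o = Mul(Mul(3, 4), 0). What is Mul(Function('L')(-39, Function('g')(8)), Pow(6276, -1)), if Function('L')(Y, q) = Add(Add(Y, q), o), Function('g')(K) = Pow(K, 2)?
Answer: Rational(25, 6276) ≈ 0.0039834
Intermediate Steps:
o = 0 (o = Mul(12, 0) = 0)
Function('L')(Y, q) = Add(Y, q) (Function('L')(Y, q) = Add(Add(Y, q), 0) = Add(Y, q))
Mul(Function('L')(-39, Function('g')(8)), Pow(6276, -1)) = Mul(Add(-39, Pow(8, 2)), Pow(6276, -1)) = Mul(Add(-39, 64), Rational(1, 6276)) = Mul(25, Rational(1, 6276)) = Rational(25, 6276)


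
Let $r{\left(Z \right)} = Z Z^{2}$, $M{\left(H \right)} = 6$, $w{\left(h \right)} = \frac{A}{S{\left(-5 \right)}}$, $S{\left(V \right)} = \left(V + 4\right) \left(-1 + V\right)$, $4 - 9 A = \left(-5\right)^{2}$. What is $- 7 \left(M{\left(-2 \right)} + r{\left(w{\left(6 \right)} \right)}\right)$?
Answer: $- \frac{242543}{5832} \approx -41.588$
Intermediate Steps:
$A = - \frac{7}{3}$ ($A = \frac{4}{9} - \frac{\left(-5\right)^{2}}{9} = \frac{4}{9} - \frac{25}{9} = - \frac{7}{3} \approx -2.3333$)
$S{\left(V \right)} = \left(-1 + V\right) \left(4 + V\right)$ ($S{\left(V \right)} = \left(4 + V\right) \left(-1 + V\right) = \left(-1 + V\right) \left(4 + V\right)$)
$w{\left(h \right)} = - \frac{7}{18}$ ($w{\left(h \right)} = - \frac{7}{3 \left(-4 + \left(-5\right)^{2} + 3 \left(-5\right)\right)} = - \frac{7}{3 \left(-4 + 25 - 15\right)} = - \frac{7}{3 \cdot 6} = \left(- \frac{7}{3}\right) \frac{1}{6} = - \frac{7}{18}$)
$r{\left(Z \right)} = Z^{3}$
$- 7 \left(M{\left(-2 \right)} + r{\left(w{\left(6 \right)} \right)}\right) = - 7 \left(6 + \left(- \frac{7}{18}\right)^{3}\right) = - 7 \left(6 - \frac{343}{5832}\right) = \left(-7\right) \frac{34649}{5832} = - \frac{242543}{5832}$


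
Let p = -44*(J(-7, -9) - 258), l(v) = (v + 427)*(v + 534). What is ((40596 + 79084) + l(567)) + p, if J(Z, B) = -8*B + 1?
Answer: 1222214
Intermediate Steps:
l(v) = (427 + v)*(534 + v)
J(Z, B) = 1 - 8*B
p = 8140 (p = -44*((1 - 8*(-9)) - 258) = -44*((1 + 72) - 258) = -44*(73 - 258) = -44*(-185) = 8140)
((40596 + 79084) + l(567)) + p = ((40596 + 79084) + (228018 + 567² + 961*567)) + 8140 = (119680 + (228018 + 321489 + 544887)) + 8140 = (119680 + 1094394) + 8140 = 1214074 + 8140 = 1222214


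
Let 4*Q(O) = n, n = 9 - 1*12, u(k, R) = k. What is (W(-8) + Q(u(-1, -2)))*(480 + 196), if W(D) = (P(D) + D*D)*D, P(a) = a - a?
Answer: -346619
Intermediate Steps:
P(a) = 0
n = -3 (n = 9 - 12 = -3)
W(D) = D**3 (W(D) = (0 + D*D)*D = (0 + D**2)*D = D**2*D = D**3)
Q(O) = -3/4 (Q(O) = (1/4)*(-3) = -3/4)
(W(-8) + Q(u(-1, -2)))*(480 + 196) = ((-8)**3 - 3/4)*(480 + 196) = (-512 - 3/4)*676 = -2051/4*676 = -346619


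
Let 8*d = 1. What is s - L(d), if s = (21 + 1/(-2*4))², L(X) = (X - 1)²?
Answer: 435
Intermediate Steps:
d = ⅛ (d = (⅛)*1 = ⅛ ≈ 0.12500)
L(X) = (-1 + X)²
s = 27889/64 (s = (21 + 1/(-8))² = (21 - ⅛)² = (167/8)² = 27889/64 ≈ 435.77)
s - L(d) = 27889/64 - (-1 + ⅛)² = 27889/64 - (-7/8)² = 27889/64 - 1*49/64 = 27889/64 - 49/64 = 435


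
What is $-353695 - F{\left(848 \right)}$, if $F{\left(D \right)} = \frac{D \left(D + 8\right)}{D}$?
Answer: $-354551$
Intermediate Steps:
$F{\left(D \right)} = 8 + D$ ($F{\left(D \right)} = \frac{D \left(8 + D\right)}{D} = 8 + D$)
$-353695 - F{\left(848 \right)} = -353695 - \left(8 + 848\right) = -353695 - 856 = -354551$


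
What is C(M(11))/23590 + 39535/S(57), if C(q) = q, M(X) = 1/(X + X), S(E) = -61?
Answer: -20517874239/31657780 ≈ -648.12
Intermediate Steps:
M(X) = 1/(2*X)
C(M(11))/23590 + 39535/S(57) = ((½)/11)/23590 + 39535/(-61) = ((½)*(1/11))*(1/23590) + 39535*(-1/61) = (1/22)*(1/23590) - 39535/61 = 1/518980 - 39535/61 = -20517874239/31657780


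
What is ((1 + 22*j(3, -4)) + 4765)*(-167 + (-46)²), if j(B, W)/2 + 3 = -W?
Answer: 9374690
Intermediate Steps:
j(B, W) = -6 - 2*W (j(B, W) = -6 + 2*(-W) = -6 - 2*W)
((1 + 22*j(3, -4)) + 4765)*(-167 + (-46)²) = ((1 + 22*(-6 - 2*(-4))) + 4765)*(-167 + (-46)²) = ((1 + 22*(-6 + 8)) + 4765)*(-167 + 2116) = ((1 + 22*2) + 4765)*1949 = ((1 + 44) + 4765)*1949 = (45 + 4765)*1949 = 4810*1949 = 9374690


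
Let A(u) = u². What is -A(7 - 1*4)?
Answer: -9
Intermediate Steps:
-A(7 - 1*4) = -(7 - 1*4)² = -(7 - 4)² = -1*3² = -1*9 = -9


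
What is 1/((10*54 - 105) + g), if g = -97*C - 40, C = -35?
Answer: 1/3790 ≈ 0.00026385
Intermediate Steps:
g = 3355 (g = -97*(-35) - 40 = 3395 - 40 = 3355)
1/((10*54 - 105) + g) = 1/((10*54 - 105) + 3355) = 1/((540 - 105) + 3355) = 1/(435 + 3355) = 1/3790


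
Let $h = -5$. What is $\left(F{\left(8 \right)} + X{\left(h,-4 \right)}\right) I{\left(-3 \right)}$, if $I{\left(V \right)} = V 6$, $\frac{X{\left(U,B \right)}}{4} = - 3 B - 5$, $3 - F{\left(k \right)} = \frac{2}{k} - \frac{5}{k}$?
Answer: $- \frac{2259}{4} \approx -564.75$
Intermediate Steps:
$F{\left(k \right)} = 3 + \frac{3}{k}$ ($F{\left(k \right)} = 3 - \left(\frac{2}{k} - \frac{5}{k}\right) = 3 - - \frac{3}{k} = 3 + \frac{3}{k}$)
$X{\left(U,B \right)} = -20 - 12 B$ ($X{\left(U,B \right)} = 4 \left(- 3 B - 5\right) = 4 \left(-5 - 3 B\right) = -20 - 12 B$)
$I{\left(V \right)} = 6 V$
$\left(F{\left(8 \right)} + X{\left(h,-4 \right)}\right) I{\left(-3 \right)} = \left(\left(3 + \frac{3}{8}\right) - -28\right) 6 \left(-3\right) = \left(\left(3 + 3 \cdot \frac{1}{8}\right) + \left(-20 + 48\right)\right) \left(-18\right) = \left(\left(3 + \frac{3}{8}\right) + 28\right) \left(-18\right) = \left(\frac{27}{8} + 28\right) \left(-18\right) = \frac{251}{8} \left(-18\right) = - \frac{2259}{4}$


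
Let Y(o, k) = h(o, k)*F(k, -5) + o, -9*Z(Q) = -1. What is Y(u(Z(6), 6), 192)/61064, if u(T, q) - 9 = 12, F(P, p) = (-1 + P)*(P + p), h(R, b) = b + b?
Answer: 13715349/61064 ≈ 224.61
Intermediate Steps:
Z(Q) = 1/9 (Z(Q) = -1/9*(-1) = 1/9)
h(R, b) = 2*b
u(T, q) = 21 (u(T, q) = 9 + 12 = 21)
Y(o, k) = o + 2*k*(5 + k**2 - 6*k) (Y(o, k) = (2*k)*(k**2 - k - 1*(-5) + k*(-5)) + o = (2*k)*(k**2 - k + 5 - 5*k) + o = (2*k)*(5 + k**2 - 6*k) + o = 2*k*(5 + k**2 - 6*k) + o = o + 2*k*(5 + k**2 - 6*k))
Y(u(Z(6), 6), 192)/61064 = (21 + 2*192*(5 + 192**2 - 6*192))/61064 = (21 + 2*192*(5 + 36864 - 1152))*(1/61064) = (21 + 2*192*35717)*(1/61064) = (21 + 13715328)*(1/61064) = 13715349*(1/61064) = 13715349/61064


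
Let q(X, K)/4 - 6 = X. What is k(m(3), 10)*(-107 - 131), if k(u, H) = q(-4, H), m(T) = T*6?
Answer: -1904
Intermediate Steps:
m(T) = 6*T
q(X, K) = 24 + 4*X
k(u, H) = 8 (k(u, H) = 24 + 4*(-4) = 24 - 16 = 8)
k(m(3), 10)*(-107 - 131) = 8*(-107 - 131) = 8*(-238) = -1904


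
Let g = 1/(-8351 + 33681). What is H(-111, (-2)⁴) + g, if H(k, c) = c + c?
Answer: 810561/25330 ≈ 32.000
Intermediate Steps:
g = 1/25330 ≈ 3.9479e-5
H(k, c) = 2*c
H(-111, (-2)⁴) + g = 2*(-2)⁴ + 1/25330 = 2*16 + 1/25330 = 32 + 1/25330 = 810561/25330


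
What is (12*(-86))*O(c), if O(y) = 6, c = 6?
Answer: -6192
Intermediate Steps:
(12*(-86))*O(c) = (12*(-86))*6 = -1032*6 = -6192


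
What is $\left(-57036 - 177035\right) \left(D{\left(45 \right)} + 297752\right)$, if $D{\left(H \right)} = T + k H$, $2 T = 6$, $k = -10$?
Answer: $-69590478655$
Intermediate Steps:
$T = 3$ ($T = \frac{1}{2} \cdot 6 = 3$)
$D{\left(H \right)} = 3 - 10 H$
$\left(-57036 - 177035\right) \left(D{\left(45 \right)} + 297752\right) = \left(-57036 - 177035\right) \left(\left(3 - 450\right) + 297752\right) = - 234071 \left(\left(3 - 450\right) + 297752\right) = - 234071 \left(-447 + 297752\right) = \left(-234071\right) 297305 = -69590478655$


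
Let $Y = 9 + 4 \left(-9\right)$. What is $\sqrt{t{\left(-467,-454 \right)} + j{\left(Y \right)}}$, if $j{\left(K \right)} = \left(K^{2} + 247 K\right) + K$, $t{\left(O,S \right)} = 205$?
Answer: $i \sqrt{5762} \approx 75.908 i$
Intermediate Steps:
$Y = -27$ ($Y = 9 - 36 = -27$)
$j{\left(K \right)} = K^{2} + 248 K$
$\sqrt{t{\left(-467,-454 \right)} + j{\left(Y \right)}} = \sqrt{205 - 27 \left(248 - 27\right)} = \sqrt{205 - 5967} = \sqrt{-5762} = i \sqrt{5762}$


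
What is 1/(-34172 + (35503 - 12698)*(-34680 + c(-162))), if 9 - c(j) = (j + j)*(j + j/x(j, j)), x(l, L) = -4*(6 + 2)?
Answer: -4/7801157063 ≈ -5.1274e-10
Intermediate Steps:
x(l, L) = -32 (x(l, L) = -4*8 = -32)
c(j) = 9 - 31*j²/16 (c(j) = 9 - (j + j)*(j + j/(-32)) = 9 - 2*j*(j + j*(-1/32)) = 9 - 2*j*(j - j/32) = 9 - 2*j*31*j/32 = 9 - 31*j²/16)
1/(-34172 + (35503 - 12698)*(-34680 + c(-162))) = 1/(-34172 + (35503 - 12698)*(-34680 + (9 - 31/16*(-162)²))) = 1/(-34172 + 22805*(-34680 + (9 - 31/16*26244))) = 1/(-34172 + 22805*(-34680 + (9 - 203391/4))) = 1/(-34172 + 22805*(-34680 - 203355/4)) = 1/(-34172 + 22805*(-342075/4)) = 1/(-34172 - 7801020375/4) = 1/(-7801157063/4) = -4/7801157063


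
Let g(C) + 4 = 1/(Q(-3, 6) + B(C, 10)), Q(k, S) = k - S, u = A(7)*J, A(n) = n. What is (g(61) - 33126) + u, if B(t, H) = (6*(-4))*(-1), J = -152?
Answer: -512909/15 ≈ -34194.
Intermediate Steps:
u = -1064 (u = 7*(-152) = -1064)
B(t, H) = 24 (B(t, H) = -24*(-1) = 24)
g(C) = -59/15 (g(C) = -4 + 1/((-3 - 1*6) + 24) = -4 + 1/((-3 - 6) + 24) = -4 + 1/(-9 + 24) = -4 + 1/15 = -59/15)
(g(61) - 33126) + u = (-59/15 - 33126) - 1064 = -496949/15 - 1064 = -512909/15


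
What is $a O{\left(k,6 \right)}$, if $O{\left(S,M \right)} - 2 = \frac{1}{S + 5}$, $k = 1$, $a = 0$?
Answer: $0$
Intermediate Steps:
$O{\left(S,M \right)} = 2 + \frac{1}{5 + S}$ ($O{\left(S,M \right)} = 2 + \frac{1}{S + 5} = 2 + \frac{1}{5 + S}$)
$a O{\left(k,6 \right)} = 0 \frac{11 + 2 \cdot 1}{5 + 1} = 0 \frac{11 + 2}{6} = 0 \cdot \frac{1}{6} \cdot 13 = 0 \cdot \frac{13}{6} = 0$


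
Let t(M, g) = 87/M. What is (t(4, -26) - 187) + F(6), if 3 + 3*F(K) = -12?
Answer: -681/4 ≈ -170.25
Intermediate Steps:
F(K) = -5 (F(K) = -1 + (1/3)*(-12) = -1 - 4 = -5)
(t(4, -26) - 187) + F(6) = (87/4 - 187) - 5 = -661/4 - 5 = -681/4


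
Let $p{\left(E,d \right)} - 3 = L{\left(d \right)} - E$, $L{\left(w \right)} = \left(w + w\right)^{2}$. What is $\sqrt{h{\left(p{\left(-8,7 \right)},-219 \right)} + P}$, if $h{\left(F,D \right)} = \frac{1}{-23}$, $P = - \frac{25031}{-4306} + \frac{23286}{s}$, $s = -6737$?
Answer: $\frac{\sqrt{1029765858007149546}}{667219006} \approx 1.5209$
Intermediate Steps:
$L{\left(w \right)} = 4 w^{2}$ ($L{\left(w \right)} = \left(2 w\right)^{2} = 4 w^{2}$)
$p{\left(E,d \right)} = 3 - E + 4 d^{2}$ ($p{\left(E,d \right)} = 3 - \left(E - 4 d^{2}\right) = 3 - E + 4 d^{2}$)
$P = \frac{68364331}{29009522}$ ($P = - \frac{25031}{-4306} + \frac{23286}{-6737} = \left(-25031\right) \left(- \frac{1}{4306}\right) + 23286 \left(- \frac{1}{6737}\right) = \frac{25031}{4306} - \frac{23286}{6737} = \frac{68364331}{29009522} \approx 2.3566$)
$h{\left(F,D \right)} = - \frac{1}{23}$
$\sqrt{h{\left(p{\left(-8,7 \right)},-219 \right)} + P} = \sqrt{- \frac{1}{23} + \frac{68364331}{29009522}} = \sqrt{\frac{1543370091}{667219006}} = \frac{\sqrt{1029765858007149546}}{667219006}$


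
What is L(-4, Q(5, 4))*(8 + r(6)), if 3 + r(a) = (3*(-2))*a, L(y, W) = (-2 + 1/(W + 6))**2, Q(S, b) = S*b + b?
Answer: -107911/900 ≈ -119.90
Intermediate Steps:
Q(S, b) = b + S*b
L(y, W) = (-2 + 1/(6 + W))**2
r(a) = -3 - 6*a (r(a) = -3 + (3*(-2))*a = -3 - 6*a)
L(-4, Q(5, 4))*(8 + r(6)) = ((11 + 2*(4*(1 + 5)))**2/(6 + 4*(1 + 5))**2)*(8 + (-3 - 6*6)) = ((11 + 2*(4*6))**2/(6 + 4*6)**2)*(8 + (-3 - 36)) = ((11 + 2*24)**2/(6 + 24)**2)*(8 - 39) = ((11 + 48)**2/30**2)*(-31) = ((1/900)*59**2)*(-31) = ((1/900)*3481)*(-31) = (3481/900)*(-31) = -107911/900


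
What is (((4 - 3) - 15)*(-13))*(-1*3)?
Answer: -546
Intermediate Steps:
(((4 - 3) - 15)*(-13))*(-1*3) = ((1 - 15)*(-13))*(-3) = -14*(-13)*(-3) = 182*(-3) = -546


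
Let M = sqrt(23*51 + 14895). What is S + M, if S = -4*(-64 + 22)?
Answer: 168 + 2*sqrt(4017) ≈ 294.76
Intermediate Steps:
S = 168 (S = -4*(-42) = 168)
M = 2*sqrt(4017) (M = sqrt(1173 + 14895) = sqrt(16068) = 2*sqrt(4017) ≈ 126.76)
S + M = 168 + 2*sqrt(4017)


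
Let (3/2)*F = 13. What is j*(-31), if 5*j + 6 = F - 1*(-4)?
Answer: -124/3 ≈ -41.333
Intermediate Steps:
F = 26/3 (F = (⅔)*13 = 26/3 ≈ 8.6667)
j = 4/3 (j = -6/5 + (26/3 - 1*(-4))/5 = -6/5 + (26/3 + 4)/5 = -6/5 + (⅕)*(38/3) = -6/5 + 38/15 = 4/3 ≈ 1.3333)
j*(-31) = (4/3)*(-31) = -124/3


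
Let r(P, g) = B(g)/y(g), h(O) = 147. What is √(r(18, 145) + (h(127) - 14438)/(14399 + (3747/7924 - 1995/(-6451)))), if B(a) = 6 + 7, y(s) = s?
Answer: I*√10284372440145240722140927335/106732192782185 ≈ 0.95015*I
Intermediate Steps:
B(a) = 13
r(P, g) = 13/g
√(r(18, 145) + (h(127) - 14438)/(14399 + (3747/7924 - 1995/(-6451)))) = √(13/145 + (147 - 14438)/(14399 + (3747/7924 - 1995/(-6451)))) = √(13*(1/145) - 14291/(14399 + (3747*(1/7924) - 1995*(-1/6451)))) = √(13/145 - 14291/(14399 + (3747/7924 + 1995/6451))) = √(13/145 - 14291/(14399 + 39980277/51117724)) = √(13/145 - 14291/736084088153/51117724) = √(13/145 - 14291*51117724/736084088153) = √(13/145 - 730523393684/736084088153) = √(-96356798938191/106732192782185) = I*√10284372440145240722140927335/106732192782185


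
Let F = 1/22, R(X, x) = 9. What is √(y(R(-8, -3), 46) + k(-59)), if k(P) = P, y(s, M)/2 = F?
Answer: 18*I*√22/11 ≈ 7.6752*I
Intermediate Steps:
F = 1/22 ≈ 0.045455
y(s, M) = 1/11 (y(s, M) = 2*(1/22) = 1/11)
√(y(R(-8, -3), 46) + k(-59)) = √(1/11 - 59) = √(-648/11) = 18*I*√22/11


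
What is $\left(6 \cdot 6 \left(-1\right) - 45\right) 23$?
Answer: $-1863$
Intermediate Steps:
$\left(6 \cdot 6 \left(-1\right) - 45\right) 23 = \left(36 \left(-1\right) - 45\right) 23 = \left(-36 - 45\right) 23 = \left(-81\right) 23 = -1863$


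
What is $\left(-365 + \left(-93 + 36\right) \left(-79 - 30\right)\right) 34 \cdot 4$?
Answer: $795328$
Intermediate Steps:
$\left(-365 + \left(-93 + 36\right) \left(-79 - 30\right)\right) 34 \cdot 4 = \left(-365 - -6213\right) 136 = \left(-365 + 6213\right) 136 = 5848 \cdot 136 = 795328$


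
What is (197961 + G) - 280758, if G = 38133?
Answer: -44664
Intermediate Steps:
(197961 + G) - 280758 = (197961 + 38133) - 280758 = 236094 - 280758 = -44664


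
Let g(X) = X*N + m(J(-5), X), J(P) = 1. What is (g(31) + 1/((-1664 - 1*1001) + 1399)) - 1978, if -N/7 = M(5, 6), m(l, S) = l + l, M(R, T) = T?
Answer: -4149949/1266 ≈ -3278.0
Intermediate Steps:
m(l, S) = 2*l
N = -42 (N = -7*6 = -42)
g(X) = 2 - 42*X (g(X) = X*(-42) + 2*1 = -42*X + 2 = 2 - 42*X)
(g(31) + 1/((-1664 - 1*1001) + 1399)) - 1978 = ((2 - 42*31) + 1/((-1664 - 1*1001) + 1399)) - 1978 = ((2 - 1302) + 1/((-1664 - 1001) + 1399)) - 1978 = (-1300 + 1/(-2665 + 1399)) - 1978 = (-1300 + 1/(-1266)) - 1978 = (-1300 - 1/1266) - 1978 = -1645801/1266 - 1978 = -4149949/1266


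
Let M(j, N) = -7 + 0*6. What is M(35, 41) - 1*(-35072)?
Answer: 35065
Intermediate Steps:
M(j, N) = -7 (M(j, N) = -7 + 0 = -7)
M(35, 41) - 1*(-35072) = -7 - 1*(-35072) = -7 + 35072 = 35065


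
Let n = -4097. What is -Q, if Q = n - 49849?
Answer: 53946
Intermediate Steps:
Q = -53946 (Q = -4097 - 49849 = -53946)
-Q = -1*(-53946) = 53946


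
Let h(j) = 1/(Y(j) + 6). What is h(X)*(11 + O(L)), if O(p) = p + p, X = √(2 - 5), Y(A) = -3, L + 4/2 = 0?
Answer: 7/3 ≈ 2.3333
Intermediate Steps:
L = -2 (L = -2 + 0 = -2)
X = I*√3 (X = √(-3) = I*√3 ≈ 1.732*I)
h(j) = ⅓ (h(j) = 1/(-3 + 6) = 1/3 = ⅓)
O(p) = 2*p
h(X)*(11 + O(L)) = (11 + 2*(-2))/3 = (11 - 4)/3 = (⅓)*7 = 7/3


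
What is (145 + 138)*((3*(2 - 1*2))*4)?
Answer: 0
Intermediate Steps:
(145 + 138)*((3*(2 - 1*2))*4) = 283*((3*(2 - 2))*4) = 283*((3*0)*4) = 283*(0*4) = 283*0 = 0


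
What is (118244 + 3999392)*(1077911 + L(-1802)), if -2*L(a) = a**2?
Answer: -2246956906476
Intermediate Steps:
L(a) = -a**2/2
(118244 + 3999392)*(1077911 + L(-1802)) = (118244 + 3999392)*(1077911 - 1/2*(-1802)**2) = 4117636*(1077911 - 1/2*3247204) = 4117636*(1077911 - 1623602) = 4117636*(-545691) = -2246956906476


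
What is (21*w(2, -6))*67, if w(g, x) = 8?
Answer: 11256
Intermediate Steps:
(21*w(2, -6))*67 = (21*8)*67 = 168*67 = 11256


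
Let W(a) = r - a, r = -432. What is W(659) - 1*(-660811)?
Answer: 659720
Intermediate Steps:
W(a) = -432 - a
W(659) - 1*(-660811) = (-432 - 1*659) - 1*(-660811) = (-432 - 659) + 660811 = -1091 + 660811 = 659720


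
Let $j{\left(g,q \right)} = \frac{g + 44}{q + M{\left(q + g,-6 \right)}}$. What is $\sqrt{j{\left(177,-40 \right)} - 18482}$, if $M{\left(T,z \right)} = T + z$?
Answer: $\frac{9 i \sqrt{11179}}{7} \approx 135.94 i$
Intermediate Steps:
$j{\left(g,q \right)} = \frac{44 + g}{-6 + g + 2 q}$ ($j{\left(g,q \right)} = \frac{g + 44}{q - \left(6 - g - q\right)} = \frac{44 + g}{q - \left(6 - g - q\right)} = \frac{44 + g}{q + \left(-6 + g + q\right)} = \frac{44 + g}{-6 + g + 2 q}$)
$\sqrt{j{\left(177,-40 \right)} - 18482} = \sqrt{\frac{44 + 177}{-6 + 177 + 2 \left(-40\right)} - 18482} = \sqrt{\frac{1}{-6 + 177 - 80} \cdot 221 - 18482} = \sqrt{\frac{1}{91} \cdot 221 - 18482} = \sqrt{\frac{17}{7} - 18482} = \sqrt{- \frac{129357}{7}} = \frac{9 i \sqrt{11179}}{7}$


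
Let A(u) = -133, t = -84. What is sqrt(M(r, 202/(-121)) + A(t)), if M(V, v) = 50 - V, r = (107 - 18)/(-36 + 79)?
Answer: I*sqrt(157294)/43 ≈ 9.2233*I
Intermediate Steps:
r = 89/43 ≈ 2.0698
sqrt(M(r, 202/(-121)) + A(t)) = sqrt((50 - 1*89/43) - 133) = sqrt((50 - 89/43) - 133) = sqrt(2061/43 - 133) = sqrt(-3658/43) = I*sqrt(157294)/43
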